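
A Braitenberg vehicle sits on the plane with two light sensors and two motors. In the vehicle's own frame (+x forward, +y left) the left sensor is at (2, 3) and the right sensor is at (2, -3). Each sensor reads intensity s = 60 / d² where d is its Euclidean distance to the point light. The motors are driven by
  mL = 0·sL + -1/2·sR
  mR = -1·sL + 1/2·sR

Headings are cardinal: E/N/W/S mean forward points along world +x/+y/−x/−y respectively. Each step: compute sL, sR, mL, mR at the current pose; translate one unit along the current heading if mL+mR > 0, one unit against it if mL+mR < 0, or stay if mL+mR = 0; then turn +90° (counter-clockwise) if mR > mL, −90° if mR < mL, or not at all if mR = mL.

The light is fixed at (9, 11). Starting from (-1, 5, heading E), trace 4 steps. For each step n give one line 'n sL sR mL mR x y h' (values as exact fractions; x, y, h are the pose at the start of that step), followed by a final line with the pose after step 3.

n=0: pose=(-1,5,E); sL=60/73, sR=12/29; mL=-6/29, mR=-1302/2117; mL+mR=-60/73 → advance -1; mR−mL=-864/2117 → turn -1·90°
n=1: pose=(-2,5,S); sL=15/32, sR=3/13; mL=-3/26, mR=-147/416; mL+mR=-15/32 → advance -1; mR−mL=-99/416 → turn -1·90°
n=2: pose=(-2,6,W); sL=60/233, sR=60/173; mL=-30/173, mR=-3390/40309; mL+mR=-60/233 → advance -1; mR−mL=3600/40309 → turn +1·90°
n=3: pose=(-1,6,S); sL=30/49, sR=30/109; mL=-15/109, mR=-2535/5341; mL+mR=-30/49 → advance -1; mR−mL=-1800/5341 → turn -1·90°

0 60/73 12/29 -6/29 -1302/2117 -1 5 E
1 15/32 3/13 -3/26 -147/416 -2 5 S
2 60/233 60/173 -30/173 -3390/40309 -2 6 W
3 30/49 30/109 -15/109 -2535/5341 -1 6 S
final -1 7 W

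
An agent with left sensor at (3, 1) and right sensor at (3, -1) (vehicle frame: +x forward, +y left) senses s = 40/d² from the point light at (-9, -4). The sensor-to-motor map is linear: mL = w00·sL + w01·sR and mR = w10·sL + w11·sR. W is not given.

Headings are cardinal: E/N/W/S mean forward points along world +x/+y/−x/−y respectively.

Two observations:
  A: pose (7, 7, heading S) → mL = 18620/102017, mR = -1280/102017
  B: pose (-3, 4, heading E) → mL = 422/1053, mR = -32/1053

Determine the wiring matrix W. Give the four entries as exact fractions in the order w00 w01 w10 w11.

obs A: pose=(7,7,S) → sL=40/353, sR=40/289, mL=18620/102017, mR=-1280/102017
obs B: pose=(-3,4,E) → sL=20/81, sR=4/13, mL=422/1053, mR=-32/1053
sensor matrix S = [[40/353, 40/289], [20/81, 4/13]]; det S = 74240/107423901
solve [mL_A; mL_B] = S·[w00; w01] and [mR_A; mR_B] = S·[w10; w11]:
  w00 = 1, w01 = 1/2, w10 = 1/2, w11 = -1/2

1 1/2 1/2 -1/2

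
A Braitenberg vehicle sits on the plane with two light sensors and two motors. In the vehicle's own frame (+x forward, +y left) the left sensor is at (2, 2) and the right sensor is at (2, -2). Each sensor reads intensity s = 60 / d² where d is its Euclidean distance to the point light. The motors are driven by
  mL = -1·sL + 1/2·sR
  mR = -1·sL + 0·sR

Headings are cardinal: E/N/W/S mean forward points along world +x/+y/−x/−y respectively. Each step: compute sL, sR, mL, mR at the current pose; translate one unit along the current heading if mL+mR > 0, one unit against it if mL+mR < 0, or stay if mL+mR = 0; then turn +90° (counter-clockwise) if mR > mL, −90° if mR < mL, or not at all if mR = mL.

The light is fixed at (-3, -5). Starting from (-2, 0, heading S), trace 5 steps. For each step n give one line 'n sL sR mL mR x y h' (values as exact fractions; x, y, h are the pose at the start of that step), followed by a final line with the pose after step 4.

n=0: pose=(-2,0,S); sL=10/3, sR=6; mL=-1/3, mR=-10/3; mL+mR=-11/3 → advance -1; mR−mL=-3 → turn -1·90°
n=1: pose=(-2,1,W); sL=60/17, sR=12/13; mL=-678/221, mR=-60/17; mL+mR=-1458/221 → advance -1; mR−mL=-6/13 → turn -1·90°
n=2: pose=(-1,1,N); sL=15/16, sR=3/4; mL=-9/16, mR=-15/16; mL+mR=-3/2 → advance -1; mR−mL=-3/8 → turn -1·90°
n=3: pose=(-1,0,E); sL=12/13, sR=12/5; mL=18/65, mR=-12/13; mL+mR=-42/65 → advance -1; mR−mL=-6/5 → turn -1·90°
n=4: pose=(-2,0,S); sL=10/3, sR=6; mL=-1/3, mR=-10/3; mL+mR=-11/3 → advance -1; mR−mL=-3 → turn -1·90°

0 10/3 6 -1/3 -10/3 -2 0 S
1 60/17 12/13 -678/221 -60/17 -2 1 W
2 15/16 3/4 -9/16 -15/16 -1 1 N
3 12/13 12/5 18/65 -12/13 -1 0 E
4 10/3 6 -1/3 -10/3 -2 0 S
final -2 1 W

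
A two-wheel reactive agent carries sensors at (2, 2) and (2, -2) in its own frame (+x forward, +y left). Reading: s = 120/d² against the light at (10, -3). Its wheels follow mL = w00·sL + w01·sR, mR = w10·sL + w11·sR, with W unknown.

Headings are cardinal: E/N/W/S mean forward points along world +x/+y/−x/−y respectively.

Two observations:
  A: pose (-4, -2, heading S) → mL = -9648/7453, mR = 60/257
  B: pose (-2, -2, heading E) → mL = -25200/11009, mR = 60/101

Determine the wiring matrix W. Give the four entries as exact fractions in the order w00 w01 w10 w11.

-1 -1 0 1/2

obs A: pose=(-4,-2,S) → sL=24/29, sR=120/257, mL=-9648/7453, mR=60/257
obs B: pose=(-2,-2,E) → sL=120/109, sR=120/101, mL=-25200/11009, mR=60/101
sensor matrix S = [[24/29, 120/257], [120/109, 120/101]]; det S = 38499840/82050077
solve [mL_A; mL_B] = S·[w00; w01] and [mR_A; mR_B] = S·[w10; w11]:
  w00 = -1, w01 = -1, w10 = 0, w11 = 1/2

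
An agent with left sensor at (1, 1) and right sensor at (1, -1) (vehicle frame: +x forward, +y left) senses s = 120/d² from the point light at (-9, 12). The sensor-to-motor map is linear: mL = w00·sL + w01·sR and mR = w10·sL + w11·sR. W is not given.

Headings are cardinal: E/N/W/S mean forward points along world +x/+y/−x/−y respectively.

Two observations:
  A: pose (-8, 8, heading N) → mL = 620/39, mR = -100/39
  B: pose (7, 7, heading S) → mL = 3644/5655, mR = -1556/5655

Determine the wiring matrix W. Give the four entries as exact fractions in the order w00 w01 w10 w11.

1/2 1 1/2 -1

obs A: pose=(-8,8,N) → sL=40/3, sR=120/13, mL=620/39, mR=-100/39
obs B: pose=(7,7,S) → sL=24/65, sR=40/87, mL=3644/5655, mR=-1556/5655
sensor matrix S = [[40/3, 120/13], [24/65, 40/87]]; det S = 120064/44109
solve [mL_A; mL_B] = S·[w00; w01] and [mR_A; mR_B] = S·[w10; w11]:
  w00 = 1/2, w01 = 1, w10 = 1/2, w11 = -1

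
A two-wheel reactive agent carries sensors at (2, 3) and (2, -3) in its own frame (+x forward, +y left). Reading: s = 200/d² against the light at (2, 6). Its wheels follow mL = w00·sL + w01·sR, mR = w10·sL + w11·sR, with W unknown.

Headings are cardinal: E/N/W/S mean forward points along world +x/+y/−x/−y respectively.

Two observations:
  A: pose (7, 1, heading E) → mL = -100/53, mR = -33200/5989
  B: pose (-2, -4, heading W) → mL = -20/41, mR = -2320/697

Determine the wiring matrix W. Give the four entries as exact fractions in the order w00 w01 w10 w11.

-1/2 0 -1 -1

obs A: pose=(7,1,E) → sL=200/53, sR=200/113, mL=-100/53, mR=-33200/5989
obs B: pose=(-2,-4,W) → sL=40/41, sR=40/17, mL=-20/41, mR=-2320/697
sensor matrix S = [[200/53, 200/113], [40/41, 40/17]]; det S = 29856000/4174333
solve [mL_A; mL_B] = S·[w00; w01] and [mR_A; mR_B] = S·[w10; w11]:
  w00 = -1/2, w01 = 0, w10 = -1, w11 = -1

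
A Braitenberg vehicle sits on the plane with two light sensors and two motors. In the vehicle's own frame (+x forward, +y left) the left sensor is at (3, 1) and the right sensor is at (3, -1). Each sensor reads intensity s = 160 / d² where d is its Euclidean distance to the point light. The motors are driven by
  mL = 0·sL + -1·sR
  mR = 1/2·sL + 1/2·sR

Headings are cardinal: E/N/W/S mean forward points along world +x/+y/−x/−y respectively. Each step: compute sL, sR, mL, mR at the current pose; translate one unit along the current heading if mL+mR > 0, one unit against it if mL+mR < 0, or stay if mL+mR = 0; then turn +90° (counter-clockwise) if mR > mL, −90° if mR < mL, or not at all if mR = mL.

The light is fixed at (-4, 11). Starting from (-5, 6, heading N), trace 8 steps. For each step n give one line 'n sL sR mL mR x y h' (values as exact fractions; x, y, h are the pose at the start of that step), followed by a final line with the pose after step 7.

n=0: pose=(-5,6,N); sL=20, sR=40; mL=-40, mR=30; mL+mR=-10 → advance -1; mR−mL=70 → turn +1·90°
n=1: pose=(-5,5,W); sL=32/13, sR=160/41; mL=-160/41, mR=1696/533; mL+mR=-384/533 → advance -1; mR−mL=3776/533 → turn +1·90°
n=2: pose=(-4,5,S); sL=80/41, sR=80/41; mL=-80/41, mR=80/41; mL+mR=0 → advance +0; mR−mL=160/41 → turn +1·90°
n=3: pose=(-4,5,E); sL=80/17, sR=80/29; mL=-80/29, mR=1840/493; mL+mR=480/493 → advance +1; mR−mL=3200/493 → turn +1·90°
n=4: pose=(-3,5,N); sL=160/9, sR=160/13; mL=-160/13, mR=1760/117; mL+mR=320/117 → advance +1; mR−mL=3200/117 → turn +1·90°
n=5: pose=(-3,6,W); sL=4, sR=8; mL=-8, mR=6; mL+mR=-2 → advance -1; mR−mL=14 → turn +1·90°
n=6: pose=(-2,6,S); sL=160/73, sR=32/13; mL=-32/13, mR=2208/949; mL+mR=-128/949 → advance -1; mR−mL=4544/949 → turn +1·90°
n=7: pose=(-2,7,E); sL=80/17, sR=16/5; mL=-16/5, mR=336/85; mL+mR=64/85 → advance +1; mR−mL=608/85 → turn +1·90°

0 20 40 -40 30 -5 6 N
1 32/13 160/41 -160/41 1696/533 -5 5 W
2 80/41 80/41 -80/41 80/41 -4 5 S
3 80/17 80/29 -80/29 1840/493 -4 5 E
4 160/9 160/13 -160/13 1760/117 -3 5 N
5 4 8 -8 6 -3 6 W
6 160/73 32/13 -32/13 2208/949 -2 6 S
7 80/17 16/5 -16/5 336/85 -2 7 E
final -1 7 N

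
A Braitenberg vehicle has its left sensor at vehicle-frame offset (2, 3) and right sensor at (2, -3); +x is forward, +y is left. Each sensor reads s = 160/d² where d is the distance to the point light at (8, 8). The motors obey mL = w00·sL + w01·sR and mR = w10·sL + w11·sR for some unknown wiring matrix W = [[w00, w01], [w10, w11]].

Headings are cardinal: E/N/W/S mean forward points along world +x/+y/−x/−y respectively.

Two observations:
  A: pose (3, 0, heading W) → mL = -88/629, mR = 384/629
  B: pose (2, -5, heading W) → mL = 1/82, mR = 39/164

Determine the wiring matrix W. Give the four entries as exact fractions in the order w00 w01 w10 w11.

obs A: pose=(3,0,W) → sL=16/17, sR=80/37, mL=-88/629, mR=384/629
obs B: pose=(2,-5,W) → sL=1/2, sR=40/41, mL=1/82, mR=39/164
sensor matrix S = [[16/17, 80/37], [1/2, 40/41]]; det S = -4200/25789
solve [mL_A; mL_B] = S·[w00; w01] and [mR_A; mR_B] = S·[w10; w11]:
  w00 = 1, w01 = -1/2, w10 = -1/2, w11 = 1/2

1 -1/2 -1/2 1/2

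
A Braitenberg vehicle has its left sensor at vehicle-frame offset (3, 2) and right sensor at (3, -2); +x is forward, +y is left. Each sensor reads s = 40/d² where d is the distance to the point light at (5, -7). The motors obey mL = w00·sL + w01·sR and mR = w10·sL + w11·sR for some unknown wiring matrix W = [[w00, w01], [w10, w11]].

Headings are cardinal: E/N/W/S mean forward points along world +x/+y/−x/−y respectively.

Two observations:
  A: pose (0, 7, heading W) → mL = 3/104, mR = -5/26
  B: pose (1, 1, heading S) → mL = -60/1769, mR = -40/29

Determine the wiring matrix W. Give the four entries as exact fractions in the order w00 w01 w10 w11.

-1/2 1 -1 0

obs A: pose=(0,7,W) → sL=5/26, sR=1/8, mL=3/104, mR=-5/26
obs B: pose=(1,1,S) → sL=40/29, sR=40/61, mL=-60/1769, mR=-40/29
sensor matrix S = [[5/26, 1/8], [40/29, 40/61]]; det S = -1065/22997
solve [mL_A; mL_B] = S·[w00; w01] and [mR_A; mR_B] = S·[w10; w11]:
  w00 = -1/2, w01 = 1, w10 = -1, w11 = 0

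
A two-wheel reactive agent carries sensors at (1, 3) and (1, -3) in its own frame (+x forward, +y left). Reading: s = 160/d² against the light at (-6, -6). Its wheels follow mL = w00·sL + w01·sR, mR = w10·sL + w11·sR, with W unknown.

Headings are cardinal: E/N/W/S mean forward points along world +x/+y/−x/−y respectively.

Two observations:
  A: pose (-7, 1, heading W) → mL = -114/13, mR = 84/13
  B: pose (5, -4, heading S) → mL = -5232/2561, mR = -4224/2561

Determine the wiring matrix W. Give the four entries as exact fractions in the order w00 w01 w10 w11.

-1 -1/2 1 -1

obs A: pose=(-7,1,W) → sL=8, sR=20/13, mL=-114/13, mR=84/13
obs B: pose=(5,-4,S) → sL=160/197, sR=32/13, mL=-5232/2561, mR=-4224/2561
sensor matrix S = [[8, 20/13], [160/197, 32/13]]; det S = 47232/2561
solve [mL_A; mL_B] = S·[w00; w01] and [mR_A; mR_B] = S·[w10; w11]:
  w00 = -1, w01 = -1/2, w10 = 1, w11 = -1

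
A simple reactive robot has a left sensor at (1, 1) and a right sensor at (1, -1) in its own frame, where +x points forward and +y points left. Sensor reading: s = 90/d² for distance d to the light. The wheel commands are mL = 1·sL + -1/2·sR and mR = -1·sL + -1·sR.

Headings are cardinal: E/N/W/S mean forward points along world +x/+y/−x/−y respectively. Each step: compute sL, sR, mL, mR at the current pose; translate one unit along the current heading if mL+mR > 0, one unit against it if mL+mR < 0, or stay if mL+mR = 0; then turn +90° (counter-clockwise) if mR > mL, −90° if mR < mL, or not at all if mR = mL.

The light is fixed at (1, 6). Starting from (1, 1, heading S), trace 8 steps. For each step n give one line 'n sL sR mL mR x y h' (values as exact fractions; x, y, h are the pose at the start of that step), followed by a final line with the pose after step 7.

n=0: pose=(1,1,S); sL=90/37, sR=90/37; mL=45/37, mR=-180/37; mL+mR=-135/37 → advance -1; mR−mL=-225/37 → turn -1·90°
n=1: pose=(1,2,W); sL=45/13, sR=9; mL=-27/26, mR=-162/13; mL+mR=-27/2 → advance -1; mR−mL=-297/26 → turn -1·90°
n=2: pose=(2,2,N); sL=10, sR=90/13; mL=85/13, mR=-220/13; mL+mR=-135/13 → advance -1; mR−mL=-305/13 → turn -1·90°
n=3: pose=(2,1,E); sL=9/2, sR=9/4; mL=27/8, mR=-27/4; mL+mR=-27/8 → advance -1; mR−mL=-81/8 → turn -1·90°
n=4: pose=(1,1,S); sL=90/37, sR=90/37; mL=45/37, mR=-180/37; mL+mR=-135/37 → advance -1; mR−mL=-225/37 → turn -1·90°
n=5: pose=(1,2,W); sL=45/13, sR=9; mL=-27/26, mR=-162/13; mL+mR=-27/2 → advance -1; mR−mL=-297/26 → turn -1·90°
n=6: pose=(2,2,N); sL=10, sR=90/13; mL=85/13, mR=-220/13; mL+mR=-135/13 → advance -1; mR−mL=-305/13 → turn -1·90°
n=7: pose=(2,1,E); sL=9/2, sR=9/4; mL=27/8, mR=-27/4; mL+mR=-27/8 → advance -1; mR−mL=-81/8 → turn -1·90°

0 90/37 90/37 45/37 -180/37 1 1 S
1 45/13 9 -27/26 -162/13 1 2 W
2 10 90/13 85/13 -220/13 2 2 N
3 9/2 9/4 27/8 -27/4 2 1 E
4 90/37 90/37 45/37 -180/37 1 1 S
5 45/13 9 -27/26 -162/13 1 2 W
6 10 90/13 85/13 -220/13 2 2 N
7 9/2 9/4 27/8 -27/4 2 1 E
final 1 1 S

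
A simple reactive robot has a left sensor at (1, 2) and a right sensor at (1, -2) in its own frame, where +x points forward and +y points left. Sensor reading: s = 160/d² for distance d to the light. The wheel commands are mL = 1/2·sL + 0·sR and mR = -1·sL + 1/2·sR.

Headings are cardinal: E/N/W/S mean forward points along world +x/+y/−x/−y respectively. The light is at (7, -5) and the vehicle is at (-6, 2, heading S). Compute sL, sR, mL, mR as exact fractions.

160/157 160/261 80/157 -29200/40977

left sensor world pos  = (-4, 1); dL² = 157
right sensor world pos = (-8, 1); dR² = 261
sL = 160/157 = 160/157
sR = 160/261 = 160/261
mL = 1/2·sL + 0·sR = 80/157
mR = -1·sL + 1/2·sR = -29200/40977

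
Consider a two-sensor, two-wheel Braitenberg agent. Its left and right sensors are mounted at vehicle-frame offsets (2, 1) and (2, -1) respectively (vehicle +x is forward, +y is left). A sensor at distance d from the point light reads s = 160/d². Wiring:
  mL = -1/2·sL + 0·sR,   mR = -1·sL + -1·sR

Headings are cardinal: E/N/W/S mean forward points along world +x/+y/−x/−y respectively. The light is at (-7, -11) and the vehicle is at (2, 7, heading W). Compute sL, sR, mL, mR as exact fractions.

80/169 16/41 -40/169 -5984/6929

left sensor world pos  = (0, 6); dL² = 338
right sensor world pos = (0, 8); dR² = 410
sL = 160/338 = 80/169
sR = 160/410 = 16/41
mL = -1/2·sL + 0·sR = -40/169
mR = -1·sL + -1·sR = -5984/6929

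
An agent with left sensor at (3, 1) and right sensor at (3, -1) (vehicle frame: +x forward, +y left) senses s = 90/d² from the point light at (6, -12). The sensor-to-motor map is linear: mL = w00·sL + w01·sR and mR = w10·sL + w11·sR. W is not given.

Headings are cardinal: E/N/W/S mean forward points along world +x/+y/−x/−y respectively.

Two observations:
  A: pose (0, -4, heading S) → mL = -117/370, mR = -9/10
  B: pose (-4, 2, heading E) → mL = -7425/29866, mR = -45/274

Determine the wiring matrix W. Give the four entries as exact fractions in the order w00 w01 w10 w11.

obs A: pose=(0,-4,S) → sL=9/5, sR=45/37, mL=-117/370, mR=-9/10
obs B: pose=(-4,2,E) → sL=45/137, sR=45/109, mL=-7425/29866, mR=-45/274
sensor matrix S = [[9/5, 45/37], [45/137, 45/109]]; det S = 189864/552521
solve [mL_A; mL_B] = S·[w00; w01] and [mR_A; mR_B] = S·[w10; w11]:
  w00 = 1/2, w01 = -1, w10 = -1/2, w11 = 0

1/2 -1 -1/2 0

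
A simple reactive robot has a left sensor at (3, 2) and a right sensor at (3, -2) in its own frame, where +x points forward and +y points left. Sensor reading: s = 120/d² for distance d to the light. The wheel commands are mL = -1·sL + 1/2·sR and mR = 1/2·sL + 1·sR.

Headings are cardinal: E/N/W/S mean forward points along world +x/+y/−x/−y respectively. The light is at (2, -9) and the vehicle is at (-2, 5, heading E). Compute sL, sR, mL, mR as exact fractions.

left sensor world pos  = (1, 7); dL² = 257
right sensor world pos = (1, 3); dR² = 145
sL = 120/257 = 120/257
sR = 120/145 = 24/29
mL = -1·sL + 1/2·sR = -396/7453
mR = 1/2·sL + 1·sR = 7908/7453

120/257 24/29 -396/7453 7908/7453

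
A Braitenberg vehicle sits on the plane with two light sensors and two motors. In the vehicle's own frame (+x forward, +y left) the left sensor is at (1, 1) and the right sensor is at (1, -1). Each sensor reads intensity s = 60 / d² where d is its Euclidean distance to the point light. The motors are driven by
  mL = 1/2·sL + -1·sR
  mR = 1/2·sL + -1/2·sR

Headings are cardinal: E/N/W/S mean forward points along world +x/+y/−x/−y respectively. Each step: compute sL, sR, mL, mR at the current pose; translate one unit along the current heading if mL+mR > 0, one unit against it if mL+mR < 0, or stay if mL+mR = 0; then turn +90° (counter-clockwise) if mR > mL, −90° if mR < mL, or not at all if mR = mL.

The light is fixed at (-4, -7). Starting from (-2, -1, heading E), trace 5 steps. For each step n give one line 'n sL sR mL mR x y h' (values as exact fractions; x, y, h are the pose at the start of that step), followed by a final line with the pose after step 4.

0 30/29 30/17 -615/493 -180/493 -2 -1 E
1 60/49 60/53 -1350/2597 120/2597 -3 -1 N
2 15/4 5/3 5/24 25/24 -3 -2 W
3 60/17 60/17 -30/17 0 -4 -2 S
4 6/5 30/13 -111/65 -36/65 -4 -1 E
final -5 -1 N

n=0: pose=(-2,-1,E); sL=30/29, sR=30/17; mL=-615/493, mR=-180/493; mL+mR=-795/493 → advance -1; mR−mL=15/17 → turn +1·90°
n=1: pose=(-3,-1,N); sL=60/49, sR=60/53; mL=-1350/2597, mR=120/2597; mL+mR=-1230/2597 → advance -1; mR−mL=30/53 → turn +1·90°
n=2: pose=(-3,-2,W); sL=15/4, sR=5/3; mL=5/24, mR=25/24; mL+mR=5/4 → advance +1; mR−mL=5/6 → turn +1·90°
n=3: pose=(-4,-2,S); sL=60/17, sR=60/17; mL=-30/17, mR=0; mL+mR=-30/17 → advance -1; mR−mL=30/17 → turn +1·90°
n=4: pose=(-4,-1,E); sL=6/5, sR=30/13; mL=-111/65, mR=-36/65; mL+mR=-147/65 → advance -1; mR−mL=15/13 → turn +1·90°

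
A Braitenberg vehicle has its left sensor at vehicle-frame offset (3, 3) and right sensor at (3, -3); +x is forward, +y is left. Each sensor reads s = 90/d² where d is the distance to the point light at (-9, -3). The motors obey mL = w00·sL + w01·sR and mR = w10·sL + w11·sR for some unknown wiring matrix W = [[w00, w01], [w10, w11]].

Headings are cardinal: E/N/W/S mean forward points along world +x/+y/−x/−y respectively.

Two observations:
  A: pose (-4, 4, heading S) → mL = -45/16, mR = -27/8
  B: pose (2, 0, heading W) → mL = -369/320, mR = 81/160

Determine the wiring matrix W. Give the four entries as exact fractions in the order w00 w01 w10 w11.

obs A: pose=(-4,4,S) → sL=9/8, sR=9/2, mL=-45/16, mR=-27/8
obs B: pose=(2,0,W) → sL=45/32, sR=9/10, mL=-369/320, mR=81/160
sensor matrix S = [[9/8, 9/2], [45/32, 9/10]]; det S = -1701/320
solve [mL_A; mL_B] = S·[w00; w01] and [mR_A; mR_B] = S·[w10; w11]:
  w00 = -1/2, w01 = -1/2, w10 = 1, w11 = -1

-1/2 -1/2 1 -1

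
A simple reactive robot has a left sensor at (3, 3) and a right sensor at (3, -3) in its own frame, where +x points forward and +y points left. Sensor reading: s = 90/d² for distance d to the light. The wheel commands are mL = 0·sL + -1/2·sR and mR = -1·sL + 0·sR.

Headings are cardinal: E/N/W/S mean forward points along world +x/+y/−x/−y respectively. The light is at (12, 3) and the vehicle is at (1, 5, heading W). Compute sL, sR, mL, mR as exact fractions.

90/197 90/221 -45/221 -90/197

left sensor world pos  = (-2, 2); dL² = 197
right sensor world pos = (-2, 8); dR² = 221
sL = 90/197 = 90/197
sR = 90/221 = 90/221
mL = 0·sL + -1/2·sR = -45/221
mR = -1·sL + 0·sR = -90/197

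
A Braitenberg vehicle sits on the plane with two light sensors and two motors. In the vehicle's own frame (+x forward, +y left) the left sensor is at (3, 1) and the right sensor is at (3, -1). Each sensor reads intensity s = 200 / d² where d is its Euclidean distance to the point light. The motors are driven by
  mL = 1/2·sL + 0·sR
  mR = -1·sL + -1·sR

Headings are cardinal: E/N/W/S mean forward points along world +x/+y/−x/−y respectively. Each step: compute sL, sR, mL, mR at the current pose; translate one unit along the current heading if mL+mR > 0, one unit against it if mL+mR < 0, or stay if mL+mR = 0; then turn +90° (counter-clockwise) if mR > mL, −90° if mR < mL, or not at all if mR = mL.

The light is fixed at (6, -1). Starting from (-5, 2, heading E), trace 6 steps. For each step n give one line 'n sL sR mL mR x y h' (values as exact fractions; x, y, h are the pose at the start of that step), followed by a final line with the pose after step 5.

0 5/2 50/17 5/4 -185/34 -5 2 E
1 200/121 200/169 100/121 -58000/20449 -6 2 S
2 100/117 4/5 50/117 -968/585 -6 3 W
3 200/193 200/149 100/193 -68400/28757 -5 3 N
4 5/2 50/17 5/4 -185/34 -5 2 E
5 200/121 200/169 100/121 -58000/20449 -6 2 S
final -6 3 W

n=0: pose=(-5,2,E); sL=5/2, sR=50/17; mL=5/4, mR=-185/34; mL+mR=-285/68 → advance -1; mR−mL=-455/68 → turn -1·90°
n=1: pose=(-6,2,S); sL=200/121, sR=200/169; mL=100/121, mR=-58000/20449; mL+mR=-41100/20449 → advance -1; mR−mL=-74900/20449 → turn -1·90°
n=2: pose=(-6,3,W); sL=100/117, sR=4/5; mL=50/117, mR=-968/585; mL+mR=-718/585 → advance -1; mR−mL=-406/195 → turn -1·90°
n=3: pose=(-5,3,N); sL=200/193, sR=200/149; mL=100/193, mR=-68400/28757; mL+mR=-53500/28757 → advance -1; mR−mL=-83300/28757 → turn -1·90°
n=4: pose=(-5,2,E); sL=5/2, sR=50/17; mL=5/4, mR=-185/34; mL+mR=-285/68 → advance -1; mR−mL=-455/68 → turn -1·90°
n=5: pose=(-6,2,S); sL=200/121, sR=200/169; mL=100/121, mR=-58000/20449; mL+mR=-41100/20449 → advance -1; mR−mL=-74900/20449 → turn -1·90°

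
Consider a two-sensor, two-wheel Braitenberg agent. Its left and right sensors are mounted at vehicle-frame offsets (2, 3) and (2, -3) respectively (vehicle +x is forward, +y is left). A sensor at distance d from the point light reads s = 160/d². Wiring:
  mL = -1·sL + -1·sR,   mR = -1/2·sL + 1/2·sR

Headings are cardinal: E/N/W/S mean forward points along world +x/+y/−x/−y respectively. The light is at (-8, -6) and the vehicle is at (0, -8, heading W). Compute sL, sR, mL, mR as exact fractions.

160/61 160/37 -15680/2257 1920/2257

left sensor world pos  = (-2, -11); dL² = 61
right sensor world pos = (-2, -5); dR² = 37
sL = 160/61 = 160/61
sR = 160/37 = 160/37
mL = -1·sL + -1·sR = -15680/2257
mR = -1/2·sL + 1/2·sR = 1920/2257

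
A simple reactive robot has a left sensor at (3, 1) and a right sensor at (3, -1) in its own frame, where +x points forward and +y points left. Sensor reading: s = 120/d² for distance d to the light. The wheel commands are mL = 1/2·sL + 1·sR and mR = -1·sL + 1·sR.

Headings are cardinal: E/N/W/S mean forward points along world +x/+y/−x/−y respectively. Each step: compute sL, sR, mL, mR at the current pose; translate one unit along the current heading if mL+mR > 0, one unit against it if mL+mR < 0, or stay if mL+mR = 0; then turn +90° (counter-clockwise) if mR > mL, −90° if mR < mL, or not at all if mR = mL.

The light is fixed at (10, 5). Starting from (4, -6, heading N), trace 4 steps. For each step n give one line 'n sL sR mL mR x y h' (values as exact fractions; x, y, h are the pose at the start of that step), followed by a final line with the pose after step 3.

n=0: pose=(4,-6,N); sL=120/113, sR=120/89; mL=18900/10057, mR=2880/10057; mL+mR=21780/10057 → advance +1; mR−mL=-180/113 → turn -1·90°
n=1: pose=(4,-5,E); sL=4/3, sR=12/13; mL=62/39, mR=-16/39; mL+mR=46/39 → advance +1; mR−mL=-2 → turn -1·90°
n=2: pose=(5,-5,S); sL=24/37, sR=24/41; mL=1380/1517, mR=-96/1517; mL+mR=1284/1517 → advance +1; mR−mL=-36/37 → turn -1·90°
n=3: pose=(5,-6,W); sL=15/26, sR=30/41; mL=2175/2132, mR=165/1066; mL+mR=2505/2132 → advance +1; mR−mL=-45/52 → turn -1·90°

0 120/113 120/89 18900/10057 2880/10057 4 -6 N
1 4/3 12/13 62/39 -16/39 4 -5 E
2 24/37 24/41 1380/1517 -96/1517 5 -5 S
3 15/26 30/41 2175/2132 165/1066 5 -6 W
final 4 -6 N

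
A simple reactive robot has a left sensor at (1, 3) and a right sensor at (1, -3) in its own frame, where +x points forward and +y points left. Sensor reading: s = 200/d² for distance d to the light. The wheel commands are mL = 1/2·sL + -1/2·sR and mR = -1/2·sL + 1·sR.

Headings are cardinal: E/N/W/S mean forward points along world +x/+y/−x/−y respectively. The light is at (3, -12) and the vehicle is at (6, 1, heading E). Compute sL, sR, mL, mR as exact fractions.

left sensor world pos  = (7, 4); dL² = 272
right sensor world pos = (7, -2); dR² = 116
sL = 200/272 = 25/34
sR = 200/116 = 50/29
mL = 1/2·sL + -1/2·sR = -975/1972
mR = -1/2·sL + 1·sR = 2675/1972

25/34 50/29 -975/1972 2675/1972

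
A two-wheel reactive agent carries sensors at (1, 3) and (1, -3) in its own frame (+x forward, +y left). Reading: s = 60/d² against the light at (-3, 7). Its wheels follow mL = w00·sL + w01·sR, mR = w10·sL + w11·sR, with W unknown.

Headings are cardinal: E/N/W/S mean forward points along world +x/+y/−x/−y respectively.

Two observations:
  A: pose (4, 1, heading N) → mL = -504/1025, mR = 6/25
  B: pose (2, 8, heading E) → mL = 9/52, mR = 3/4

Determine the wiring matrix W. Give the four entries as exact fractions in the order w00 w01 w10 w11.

obs A: pose=(4,1,N) → sL=60/41, sR=12/25, mL=-504/1025, mR=6/25
obs B: pose=(2,8,E) → sL=15/13, sR=3/2, mL=9/52, mR=3/4
sensor matrix S = [[60/41, 12/25], [15/13, 3/2]]; det S = 4374/2665
solve [mL_A; mL_B] = S·[w00; w01] and [mR_A; mR_B] = S·[w10; w11]:
  w00 = -1/2, w01 = 1/2, w10 = 0, w11 = 1/2

-1/2 1/2 0 1/2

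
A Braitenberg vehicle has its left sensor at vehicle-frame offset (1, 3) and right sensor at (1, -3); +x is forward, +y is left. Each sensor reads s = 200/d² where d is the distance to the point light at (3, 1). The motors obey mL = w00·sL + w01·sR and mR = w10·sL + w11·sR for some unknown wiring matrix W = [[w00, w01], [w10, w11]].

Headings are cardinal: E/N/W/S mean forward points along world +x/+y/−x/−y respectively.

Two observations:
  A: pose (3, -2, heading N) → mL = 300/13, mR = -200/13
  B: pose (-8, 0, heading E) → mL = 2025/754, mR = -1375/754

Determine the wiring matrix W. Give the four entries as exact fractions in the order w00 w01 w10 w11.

obs A: pose=(3,-2,N) → sL=200/13, sR=200/13, mL=300/13, mR=-200/13
obs B: pose=(-8,0,E) → sL=25/13, sR=50/29, mL=2025/754, mR=-1375/754
sensor matrix S = [[200/13, 200/13], [25/13, 50/29]]; det S = -15000/4901
solve [mL_A; mL_B] = S·[w00; w01] and [mR_A; mR_B] = S·[w10; w11]:
  w00 = 1/2, w01 = 1, w10 = -1/2, w11 = -1/2

1/2 1 -1/2 -1/2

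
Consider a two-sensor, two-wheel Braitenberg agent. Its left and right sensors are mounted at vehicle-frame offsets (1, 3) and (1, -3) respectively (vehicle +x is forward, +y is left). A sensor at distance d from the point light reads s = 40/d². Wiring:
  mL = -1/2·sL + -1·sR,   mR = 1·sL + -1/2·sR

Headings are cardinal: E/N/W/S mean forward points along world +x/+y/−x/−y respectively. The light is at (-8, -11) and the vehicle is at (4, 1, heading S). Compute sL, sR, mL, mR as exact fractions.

20/173 20/101 -4470/17473 290/17473

left sensor world pos  = (7, 0); dL² = 346
right sensor world pos = (1, 0); dR² = 202
sL = 40/346 = 20/173
sR = 40/202 = 20/101
mL = -1/2·sL + -1·sR = -4470/17473
mR = 1·sL + -1/2·sR = 290/17473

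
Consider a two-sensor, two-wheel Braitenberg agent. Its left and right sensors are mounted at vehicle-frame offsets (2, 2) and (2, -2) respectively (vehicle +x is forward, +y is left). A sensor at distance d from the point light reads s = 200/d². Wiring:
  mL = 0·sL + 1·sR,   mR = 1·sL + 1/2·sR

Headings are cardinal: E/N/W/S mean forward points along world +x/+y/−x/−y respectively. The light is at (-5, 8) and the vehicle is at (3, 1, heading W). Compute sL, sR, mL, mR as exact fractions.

200/117 200/61 200/61 23900/7137

left sensor world pos  = (1, -1); dL² = 117
right sensor world pos = (1, 3); dR² = 61
sL = 200/117 = 200/117
sR = 200/61 = 200/61
mL = 0·sL + 1·sR = 200/61
mR = 1·sL + 1/2·sR = 23900/7137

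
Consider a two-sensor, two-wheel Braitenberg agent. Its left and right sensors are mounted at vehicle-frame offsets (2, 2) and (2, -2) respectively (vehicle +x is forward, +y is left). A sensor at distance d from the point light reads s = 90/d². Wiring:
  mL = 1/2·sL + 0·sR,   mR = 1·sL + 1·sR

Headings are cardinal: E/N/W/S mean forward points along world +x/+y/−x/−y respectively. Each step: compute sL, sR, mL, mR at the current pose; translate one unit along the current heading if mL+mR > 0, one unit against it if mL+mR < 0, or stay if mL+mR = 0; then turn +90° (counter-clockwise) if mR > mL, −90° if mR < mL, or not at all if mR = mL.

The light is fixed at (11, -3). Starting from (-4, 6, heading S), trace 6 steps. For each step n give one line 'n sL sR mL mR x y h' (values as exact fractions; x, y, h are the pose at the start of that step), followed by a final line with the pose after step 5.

0 45/109 45/169 45/218 12510/18421 -4 6 S
1 90/269 18/41 45/269 8532/11029 -4 5 E
2 45/178 45/122 45/356 3375/5429 -3 5 N
3 18/61 90/377 9/61 12276/22997 -3 6 W
4 45/109 45/169 45/218 12510/18421 -4 6 S
5 90/269 18/41 45/269 8532/11029 -4 5 E
final -3 5 N

n=0: pose=(-4,6,S); sL=45/109, sR=45/169; mL=45/218, mR=12510/18421; mL+mR=32625/36842 → advance +1; mR−mL=17415/36842 → turn +1·90°
n=1: pose=(-4,5,E); sL=90/269, sR=18/41; mL=45/269, mR=8532/11029; mL+mR=10377/11029 → advance +1; mR−mL=6687/11029 → turn +1·90°
n=2: pose=(-3,5,N); sL=45/178, sR=45/122; mL=45/356, mR=3375/5429; mL+mR=16245/21716 → advance +1; mR−mL=10755/21716 → turn +1·90°
n=3: pose=(-3,6,W); sL=18/61, sR=90/377; mL=9/61, mR=12276/22997; mL+mR=15669/22997 → advance +1; mR−mL=8883/22997 → turn +1·90°
n=4: pose=(-4,6,S); sL=45/109, sR=45/169; mL=45/218, mR=12510/18421; mL+mR=32625/36842 → advance +1; mR−mL=17415/36842 → turn +1·90°
n=5: pose=(-4,5,E); sL=90/269, sR=18/41; mL=45/269, mR=8532/11029; mL+mR=10377/11029 → advance +1; mR−mL=6687/11029 → turn +1·90°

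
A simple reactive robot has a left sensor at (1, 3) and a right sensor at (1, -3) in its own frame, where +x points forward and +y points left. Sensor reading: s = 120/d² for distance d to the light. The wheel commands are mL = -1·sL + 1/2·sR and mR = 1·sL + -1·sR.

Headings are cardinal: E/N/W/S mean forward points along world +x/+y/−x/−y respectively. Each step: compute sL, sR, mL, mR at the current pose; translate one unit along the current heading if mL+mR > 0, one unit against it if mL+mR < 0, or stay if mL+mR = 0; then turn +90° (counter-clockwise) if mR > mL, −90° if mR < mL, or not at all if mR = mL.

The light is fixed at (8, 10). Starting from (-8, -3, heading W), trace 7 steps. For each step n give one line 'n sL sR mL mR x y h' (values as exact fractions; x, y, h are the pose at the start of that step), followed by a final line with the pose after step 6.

0 24/109 120/389 -2796/42401 -3744/42401 -8 -3 W
1 10/39 5/12 -5/104 -25/156 -7 -3 N
2 120/317 24/97 -7836/30749 4032/30749 -7 -4 E
3 12/53 60/169 -438/8957 -1152/8957 -8 -4 N
4 40/123 40/183 -540/2501 800/7503 -8 -5 E
5 30/149 15/49 -705/14602 -765/7301 -9 -5 N
6 24/85 120/617 -9708/52445 4608/52445 -9 -6 E
final -10 -6 N

n=0: pose=(-8,-3,W); sL=24/109, sR=120/389; mL=-2796/42401, mR=-3744/42401; mL+mR=-60/389 → advance -1; mR−mL=-948/42401 → turn -1·90°
n=1: pose=(-7,-3,N); sL=10/39, sR=5/12; mL=-5/104, mR=-25/156; mL+mR=-5/24 → advance -1; mR−mL=-35/312 → turn -1·90°
n=2: pose=(-7,-4,E); sL=120/317, sR=24/97; mL=-7836/30749, mR=4032/30749; mL+mR=-12/97 → advance -1; mR−mL=11868/30749 → turn +1·90°
n=3: pose=(-8,-4,N); sL=12/53, sR=60/169; mL=-438/8957, mR=-1152/8957; mL+mR=-30/169 → advance -1; mR−mL=-714/8957 → turn -1·90°
n=4: pose=(-8,-5,E); sL=40/123, sR=40/183; mL=-540/2501, mR=800/7503; mL+mR=-20/183 → advance -1; mR−mL=2420/7503 → turn +1·90°
n=5: pose=(-9,-5,N); sL=30/149, sR=15/49; mL=-705/14602, mR=-765/7301; mL+mR=-15/98 → advance -1; mR−mL=-825/14602 → turn -1·90°
n=6: pose=(-9,-6,E); sL=24/85, sR=120/617; mL=-9708/52445, mR=4608/52445; mL+mR=-60/617 → advance -1; mR−mL=14316/52445 → turn +1·90°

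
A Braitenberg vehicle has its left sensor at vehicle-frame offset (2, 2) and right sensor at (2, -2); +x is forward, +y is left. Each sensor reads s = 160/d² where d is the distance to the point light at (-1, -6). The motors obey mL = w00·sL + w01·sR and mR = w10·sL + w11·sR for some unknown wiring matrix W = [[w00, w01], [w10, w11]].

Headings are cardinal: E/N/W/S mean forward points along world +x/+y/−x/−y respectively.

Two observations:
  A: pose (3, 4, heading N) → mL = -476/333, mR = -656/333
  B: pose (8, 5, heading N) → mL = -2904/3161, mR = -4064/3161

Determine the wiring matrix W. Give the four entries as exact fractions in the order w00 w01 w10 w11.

obs A: pose=(3,4,N) → sL=40/37, sR=8/9, mL=-476/333, mR=-656/333
obs B: pose=(8,5,N) → sL=80/109, sR=16/29, mL=-2904/3161, mR=-4064/3161
sensor matrix S = [[40/37, 8/9], [80/109, 16/29]]; det S = -58880/1052613
solve [mL_A; mL_B] = S·[w00; w01] and [mR_A; mR_B] = S·[w10; w11]:
  w00 = -1/2, w01 = -1, w10 = -1, w11 = -1

-1/2 -1 -1 -1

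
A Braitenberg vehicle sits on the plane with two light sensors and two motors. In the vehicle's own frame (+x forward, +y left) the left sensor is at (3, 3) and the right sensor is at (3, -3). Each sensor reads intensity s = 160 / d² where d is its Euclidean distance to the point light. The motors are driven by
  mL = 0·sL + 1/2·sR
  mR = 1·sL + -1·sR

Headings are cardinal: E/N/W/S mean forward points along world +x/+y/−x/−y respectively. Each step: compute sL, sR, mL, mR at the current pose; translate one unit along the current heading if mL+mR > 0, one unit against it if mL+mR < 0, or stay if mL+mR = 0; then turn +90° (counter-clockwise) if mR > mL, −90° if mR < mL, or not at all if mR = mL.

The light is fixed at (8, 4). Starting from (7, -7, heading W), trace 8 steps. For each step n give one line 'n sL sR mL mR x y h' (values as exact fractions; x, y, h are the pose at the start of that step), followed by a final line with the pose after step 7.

n=0: pose=(7,-7,W); sL=40/53, sR=2; mL=1, mR=-66/53; mL+mR=-13/53 → advance -1; mR−mL=-119/53 → turn -1·90°
n=1: pose=(8,-7,N); sL=160/73, sR=160/73; mL=80/73, mR=0; mL+mR=80/73 → advance +1; mR−mL=-80/73 → turn -1·90°
n=2: pose=(8,-6,E); sL=80/29, sR=80/89; mL=40/89, mR=4800/2581; mL+mR=5960/2581 → advance +1; mR−mL=3640/2581 → turn +1·90°
n=3: pose=(9,-6,N); sL=160/53, sR=32/13; mL=16/13, mR=384/689; mL+mR=1232/689 → advance +1; mR−mL=-464/689 → turn -1·90°
n=4: pose=(9,-5,E); sL=40/13, sR=1; mL=1/2, mR=27/13; mL+mR=67/26 → advance +1; mR−mL=41/26 → turn +1·90°
n=5: pose=(10,-5,N); sL=160/37, sR=160/61; mL=80/61, mR=3840/2257; mL+mR=6800/2257 → advance +1; mR−mL=880/2257 → turn +1·90°
n=6: pose=(10,-4,W); sL=80/61, sR=80/13; mL=40/13, mR=-3840/793; mL+mR=-1400/793 → advance -1; mR−mL=-6280/793 → turn -1·90°
n=7: pose=(11,-4,N); sL=32/5, sR=160/61; mL=80/61, mR=1152/305; mL+mR=1552/305 → advance +1; mR−mL=752/305 → turn +1·90°

0 40/53 2 1 -66/53 7 -7 W
1 160/73 160/73 80/73 0 8 -7 N
2 80/29 80/89 40/89 4800/2581 8 -6 E
3 160/53 32/13 16/13 384/689 9 -6 N
4 40/13 1 1/2 27/13 9 -5 E
5 160/37 160/61 80/61 3840/2257 10 -5 N
6 80/61 80/13 40/13 -3840/793 10 -4 W
7 32/5 160/61 80/61 1152/305 11 -4 N
final 11 -3 W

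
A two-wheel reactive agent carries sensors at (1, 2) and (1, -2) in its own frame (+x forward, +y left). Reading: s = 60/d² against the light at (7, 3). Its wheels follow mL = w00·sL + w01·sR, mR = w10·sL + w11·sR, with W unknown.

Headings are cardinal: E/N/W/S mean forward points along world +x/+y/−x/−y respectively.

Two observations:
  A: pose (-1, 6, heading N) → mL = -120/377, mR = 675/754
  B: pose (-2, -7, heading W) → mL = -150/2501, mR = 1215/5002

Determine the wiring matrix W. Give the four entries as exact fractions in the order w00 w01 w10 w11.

1/2 -1/2 -1/2 1

obs A: pose=(-1,6,N) → sL=15/29, sR=15/13, mL=-120/377, mR=675/754
obs B: pose=(-2,-7,W) → sL=15/61, sR=15/41, mL=-150/2501, mR=1215/5002
sensor matrix S = [[15/29, 15/13], [15/61, 15/41]]; det S = -89100/942877
solve [mL_A; mL_B] = S·[w00; w01] and [mR_A; mR_B] = S·[w10; w11]:
  w00 = 1/2, w01 = -1/2, w10 = -1/2, w11 = 1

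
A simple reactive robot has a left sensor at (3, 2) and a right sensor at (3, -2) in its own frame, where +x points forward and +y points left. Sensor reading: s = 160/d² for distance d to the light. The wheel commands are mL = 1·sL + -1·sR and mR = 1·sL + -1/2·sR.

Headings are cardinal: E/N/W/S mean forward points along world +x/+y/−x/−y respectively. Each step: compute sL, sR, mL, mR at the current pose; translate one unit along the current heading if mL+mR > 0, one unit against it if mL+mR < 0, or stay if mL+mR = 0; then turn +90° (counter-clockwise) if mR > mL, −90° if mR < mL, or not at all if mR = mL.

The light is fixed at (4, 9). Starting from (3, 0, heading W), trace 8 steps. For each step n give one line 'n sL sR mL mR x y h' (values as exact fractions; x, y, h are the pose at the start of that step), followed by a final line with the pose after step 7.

n=0: pose=(3,0,W); sL=160/137, sR=32/13; mL=-2304/1781, mR=-112/1781; mL+mR=-2416/1781 → advance -1; mR−mL=16/13 → turn +1·90°
n=1: pose=(4,0,S); sL=40/37, sR=40/37; mL=0, mR=20/37; mL+mR=20/37 → advance +1; mR−mL=20/37 → turn +1·90°
n=2: pose=(4,-1,E); sL=160/73, sR=160/153; mL=12800/11169, mR=18640/11169; mL+mR=10480/3723 → advance +1; mR−mL=80/153 → turn +1·90°
n=3: pose=(5,-1,N); sL=16/5, sR=80/29; mL=64/145, mR=264/145; mL+mR=328/145 → advance +1; mR−mL=40/29 → turn +1·90°
n=4: pose=(5,0,W); sL=32/25, sR=160/53; mL=-2304/1325, mR=-304/1325; mL+mR=-2608/1325 → advance -1; mR−mL=80/53 → turn +1·90°
n=5: pose=(6,0,S); sL=1, sR=10/9; mL=-1/9, mR=4/9; mL+mR=1/3 → advance +1; mR−mL=5/9 → turn +1·90°
n=6: pose=(6,-1,E); sL=160/89, sR=160/169; mL=12800/15041, mR=19920/15041; mL+mR=32720/15041 → advance +1; mR−mL=80/169 → turn +1·90°
n=7: pose=(7,-1,N); sL=16/5, sR=80/37; mL=192/185, mR=392/185; mL+mR=584/185 → advance +1; mR−mL=40/37 → turn +1·90°

0 160/137 32/13 -2304/1781 -112/1781 3 0 W
1 40/37 40/37 0 20/37 4 0 S
2 160/73 160/153 12800/11169 18640/11169 4 -1 E
3 16/5 80/29 64/145 264/145 5 -1 N
4 32/25 160/53 -2304/1325 -304/1325 5 0 W
5 1 10/9 -1/9 4/9 6 0 S
6 160/89 160/169 12800/15041 19920/15041 6 -1 E
7 16/5 80/37 192/185 392/185 7 -1 N
final 7 0 W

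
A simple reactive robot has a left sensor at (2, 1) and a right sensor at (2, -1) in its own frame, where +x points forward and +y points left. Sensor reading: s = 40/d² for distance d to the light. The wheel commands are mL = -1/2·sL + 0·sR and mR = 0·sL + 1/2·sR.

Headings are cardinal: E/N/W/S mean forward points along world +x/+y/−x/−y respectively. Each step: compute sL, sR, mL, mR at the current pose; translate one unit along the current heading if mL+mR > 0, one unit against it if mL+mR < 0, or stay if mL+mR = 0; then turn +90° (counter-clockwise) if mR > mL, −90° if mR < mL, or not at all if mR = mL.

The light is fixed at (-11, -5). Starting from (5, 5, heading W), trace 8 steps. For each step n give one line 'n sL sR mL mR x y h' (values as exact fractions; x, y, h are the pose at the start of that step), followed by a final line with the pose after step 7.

0 40/277 40/317 -20/277 20/317 5 5 W
1 10/97 1/8 -5/97 1/16 6 5 S
2 40/461 8/85 -20/461 4/85 6 4 E
3 4/41 20/241 -2/41 10/241 7 4 N
4 8/61 40/337 -4/61 20/337 7 3 W
5 10/109 1/9 -5/109 1/18 8 3 S
6 8/101 40/477 -4/101 20/477 8 2 E
7 20/221 20/261 -10/221 10/261 9 2 N
final 9 1 W

n=0: pose=(5,5,W); sL=40/277, sR=40/317; mL=-20/277, mR=20/317; mL+mR=-800/87809 → advance -1; mR−mL=11880/87809 → turn +1·90°
n=1: pose=(6,5,S); sL=10/97, sR=1/8; mL=-5/97, mR=1/16; mL+mR=17/1552 → advance +1; mR−mL=177/1552 → turn +1·90°
n=2: pose=(6,4,E); sL=40/461, sR=8/85; mL=-20/461, mR=4/85; mL+mR=144/39185 → advance +1; mR−mL=3544/39185 → turn +1·90°
n=3: pose=(7,4,N); sL=4/41, sR=20/241; mL=-2/41, mR=10/241; mL+mR=-72/9881 → advance -1; mR−mL=892/9881 → turn +1·90°
n=4: pose=(7,3,W); sL=8/61, sR=40/337; mL=-4/61, mR=20/337; mL+mR=-128/20557 → advance -1; mR−mL=2568/20557 → turn +1·90°
n=5: pose=(8,3,S); sL=10/109, sR=1/9; mL=-5/109, mR=1/18; mL+mR=19/1962 → advance +1; mR−mL=199/1962 → turn +1·90°
n=6: pose=(8,2,E); sL=8/101, sR=40/477; mL=-4/101, mR=20/477; mL+mR=112/48177 → advance +1; mR−mL=3928/48177 → turn +1·90°
n=7: pose=(9,2,N); sL=20/221, sR=20/261; mL=-10/221, mR=10/261; mL+mR=-400/57681 → advance -1; mR−mL=4820/57681 → turn +1·90°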